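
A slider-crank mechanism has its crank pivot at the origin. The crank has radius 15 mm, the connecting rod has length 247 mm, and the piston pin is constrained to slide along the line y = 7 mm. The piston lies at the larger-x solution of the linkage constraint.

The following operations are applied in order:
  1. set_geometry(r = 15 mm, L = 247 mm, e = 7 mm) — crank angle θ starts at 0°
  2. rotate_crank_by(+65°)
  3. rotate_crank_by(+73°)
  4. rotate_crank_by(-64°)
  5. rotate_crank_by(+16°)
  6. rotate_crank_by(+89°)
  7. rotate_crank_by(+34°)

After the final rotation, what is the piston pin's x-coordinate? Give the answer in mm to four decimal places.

set_geometry: r = 15 mm, L = 247 mm, e = 7 mm; θ ← 0°
rotate_crank_by(+65°): θ ← 0° +65° = 65°
rotate_crank_by(+73°): θ ← 65° +73° = 138°
rotate_crank_by(-64°): θ ← 138° -64° = 74°
rotate_crank_by(+16°): θ ← 74° +16° = 90°
rotate_crank_by(+89°): θ ← 90° +89° = 179°
rotate_crank_by(+34°): θ ← 179° +34° = 213°
crank pin P = (r cos θ, r sin θ) = (-12.580059, -8.169586)
h = r sin θ − e = -8.169586 − 7 = -15.169586
x = r cos θ + √(L² − h²) = -12.580059 + √(61009.0 − 230.1163) = -12.580059 + 246.533737 = 233.953679

233.9537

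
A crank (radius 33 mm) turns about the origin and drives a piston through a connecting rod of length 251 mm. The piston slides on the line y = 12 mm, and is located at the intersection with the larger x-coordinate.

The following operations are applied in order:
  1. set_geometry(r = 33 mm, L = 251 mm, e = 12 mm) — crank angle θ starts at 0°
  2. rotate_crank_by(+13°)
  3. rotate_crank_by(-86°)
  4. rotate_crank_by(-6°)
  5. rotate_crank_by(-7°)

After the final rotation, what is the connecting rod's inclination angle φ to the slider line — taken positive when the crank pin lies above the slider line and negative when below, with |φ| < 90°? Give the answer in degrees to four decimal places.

-10.3093

set_geometry: r = 33 mm, L = 251 mm, e = 12 mm; θ ← 0°
rotate_crank_by(+13°): θ ← 0° +13° = 13°
rotate_crank_by(-86°): θ ← 13° -86° = -73°
rotate_crank_by(-6°): θ ← -73° -6° = -79°
rotate_crank_by(-7°): θ ← -79° -7° = -86°
crank pin P = (r cos θ, r sin θ) = (2.301964, -32.919614)
h = r sin θ − e = -32.919614 − 12 = -44.919614
sin φ = h / L = -44.919614 / 251 = -0.17896260
φ = arcsin(-0.17896260) = -10.309340°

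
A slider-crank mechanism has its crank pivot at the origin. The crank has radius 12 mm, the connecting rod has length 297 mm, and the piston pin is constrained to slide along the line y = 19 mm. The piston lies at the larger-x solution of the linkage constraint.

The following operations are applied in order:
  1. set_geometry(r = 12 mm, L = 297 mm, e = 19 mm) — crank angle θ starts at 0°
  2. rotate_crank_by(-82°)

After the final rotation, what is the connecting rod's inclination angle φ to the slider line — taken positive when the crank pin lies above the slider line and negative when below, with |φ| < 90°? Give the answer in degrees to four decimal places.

-5.9686

set_geometry: r = 12 mm, L = 297 mm, e = 19 mm; θ ← 0°
rotate_crank_by(-82°): θ ← 0° -82° = -82°
crank pin P = (r cos θ, r sin θ) = (1.670077, -11.883217)
h = r sin θ − e = -11.883217 − 19 = -30.883217
sin φ = h / L = -30.883217 / 297 = -0.10398390
φ = arcsin(-0.10398390) = -5.968628°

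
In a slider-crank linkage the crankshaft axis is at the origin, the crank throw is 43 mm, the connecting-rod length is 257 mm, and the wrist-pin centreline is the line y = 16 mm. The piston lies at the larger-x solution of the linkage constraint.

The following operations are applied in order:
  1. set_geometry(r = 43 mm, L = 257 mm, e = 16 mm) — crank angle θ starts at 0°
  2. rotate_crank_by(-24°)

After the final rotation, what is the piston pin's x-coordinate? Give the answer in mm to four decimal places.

set_geometry: r = 43 mm, L = 257 mm, e = 16 mm; θ ← 0°
rotate_crank_by(-24°): θ ← 0° -24° = -24°
crank pin P = (r cos θ, r sin θ) = (39.282455, -17.489676)
h = r sin θ − e = -17.489676 − 16 = -33.489676
x = r cos θ + √(L² − h²) = 39.282455 + √(66049.0 − 1121.5584) = 39.282455 + 254.808637 = 294.091092

294.0911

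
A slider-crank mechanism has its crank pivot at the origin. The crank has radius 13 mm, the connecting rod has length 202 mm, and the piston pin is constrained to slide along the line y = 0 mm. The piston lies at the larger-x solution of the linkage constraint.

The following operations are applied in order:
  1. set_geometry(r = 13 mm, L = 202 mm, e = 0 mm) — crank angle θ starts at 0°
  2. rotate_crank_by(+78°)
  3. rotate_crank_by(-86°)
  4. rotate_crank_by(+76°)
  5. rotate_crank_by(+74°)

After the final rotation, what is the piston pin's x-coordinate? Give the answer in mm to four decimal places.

191.5972

set_geometry: r = 13 mm, L = 202 mm, e = 0 mm; θ ← 0°
rotate_crank_by(+78°): θ ← 0° +78° = 78°
rotate_crank_by(-86°): θ ← 78° -86° = -8°
rotate_crank_by(+76°): θ ← -8° +76° = 68°
rotate_crank_by(+74°): θ ← 68° +74° = 142°
crank pin P = (r cos θ, r sin θ) = (-10.244140, 8.003599)
h = r sin θ − e = 8.003599 − 0 = 8.003599
x = r cos θ + √(L² − h²) = -10.244140 + √(40804.0 − 64.0576) = -10.244140 + 201.841379 = 191.597240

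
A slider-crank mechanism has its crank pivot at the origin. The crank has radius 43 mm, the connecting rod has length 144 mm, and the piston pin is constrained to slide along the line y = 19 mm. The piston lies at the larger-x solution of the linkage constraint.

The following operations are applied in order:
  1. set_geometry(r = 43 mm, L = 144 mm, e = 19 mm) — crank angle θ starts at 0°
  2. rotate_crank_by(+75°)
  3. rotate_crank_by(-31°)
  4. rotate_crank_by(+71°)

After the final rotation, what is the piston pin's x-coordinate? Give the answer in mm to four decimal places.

set_geometry: r = 43 mm, L = 144 mm, e = 19 mm; θ ← 0°
rotate_crank_by(+75°): θ ← 0° +75° = 75°
rotate_crank_by(-31°): θ ← 75° -31° = 44°
rotate_crank_by(+71°): θ ← 44° +71° = 115°
crank pin P = (r cos θ, r sin θ) = (-18.172585, 38.971235)
h = r sin θ − e = 38.971235 − 19 = 19.971235
x = r cos θ + √(L² − h²) = -18.172585 + √(20736.0 − 398.8502) = -18.172585 + 142.608379 = 124.435794

124.4358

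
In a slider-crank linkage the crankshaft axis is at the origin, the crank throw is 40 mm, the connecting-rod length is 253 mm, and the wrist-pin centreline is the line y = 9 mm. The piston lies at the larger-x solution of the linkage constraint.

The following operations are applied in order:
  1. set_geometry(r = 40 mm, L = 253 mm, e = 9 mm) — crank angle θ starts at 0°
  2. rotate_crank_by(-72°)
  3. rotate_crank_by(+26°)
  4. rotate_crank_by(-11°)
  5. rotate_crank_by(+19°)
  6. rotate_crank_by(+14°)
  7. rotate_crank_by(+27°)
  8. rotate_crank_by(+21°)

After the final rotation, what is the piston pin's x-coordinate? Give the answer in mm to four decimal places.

289.4374

set_geometry: r = 40 mm, L = 253 mm, e = 9 mm; θ ← 0°
rotate_crank_by(-72°): θ ← 0° -72° = -72°
rotate_crank_by(+26°): θ ← -72° +26° = -46°
rotate_crank_by(-11°): θ ← -46° -11° = -57°
rotate_crank_by(+19°): θ ← -57° +19° = -38°
rotate_crank_by(+14°): θ ← -38° +14° = -24°
rotate_crank_by(+27°): θ ← -24° +27° = 3°
rotate_crank_by(+21°): θ ← 3° +21° = 24°
crank pin P = (r cos θ, r sin θ) = (36.541818, 16.269466)
h = r sin θ − e = 16.269466 − 9 = 7.269466
x = r cos θ + √(L² − h²) = 36.541818 + √(64009.0 − 52.8451) = 36.541818 + 252.895541 = 289.437360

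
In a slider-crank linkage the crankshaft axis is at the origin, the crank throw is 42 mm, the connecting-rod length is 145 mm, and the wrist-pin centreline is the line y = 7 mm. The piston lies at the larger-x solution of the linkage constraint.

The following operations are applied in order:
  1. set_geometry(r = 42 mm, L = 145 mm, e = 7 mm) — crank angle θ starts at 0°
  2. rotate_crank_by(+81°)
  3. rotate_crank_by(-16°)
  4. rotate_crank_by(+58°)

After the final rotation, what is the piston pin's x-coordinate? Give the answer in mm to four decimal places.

set_geometry: r = 42 mm, L = 145 mm, e = 7 mm; θ ← 0°
rotate_crank_by(+81°): θ ← 0° +81° = 81°
rotate_crank_by(-16°): θ ← 81° -16° = 65°
rotate_crank_by(+58°): θ ← 65° +58° = 123°
crank pin P = (r cos θ, r sin θ) = (-22.874839, 35.224164)
h = r sin θ − e = 35.224164 − 7 = 28.224164
x = r cos θ + √(L² − h²) = -22.874839 + √(21025.0 − 796.6034) = -22.874839 + 142.226568 = 119.351728

119.3517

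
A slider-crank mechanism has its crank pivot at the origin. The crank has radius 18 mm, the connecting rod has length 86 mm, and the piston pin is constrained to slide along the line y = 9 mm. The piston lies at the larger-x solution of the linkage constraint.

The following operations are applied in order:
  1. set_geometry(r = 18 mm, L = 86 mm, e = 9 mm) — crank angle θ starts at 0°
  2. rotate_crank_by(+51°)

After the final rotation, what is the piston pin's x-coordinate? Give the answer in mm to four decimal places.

97.1830

set_geometry: r = 18 mm, L = 86 mm, e = 9 mm; θ ← 0°
rotate_crank_by(+51°): θ ← 0° +51° = 51°
crank pin P = (r cos θ, r sin θ) = (11.327767, 13.988627)
h = r sin θ − e = 13.988627 − 9 = 4.988627
x = r cos θ + √(L² − h²) = 11.327767 + √(7396.0 − 24.8864) = 11.327767 + 85.855190 = 97.182957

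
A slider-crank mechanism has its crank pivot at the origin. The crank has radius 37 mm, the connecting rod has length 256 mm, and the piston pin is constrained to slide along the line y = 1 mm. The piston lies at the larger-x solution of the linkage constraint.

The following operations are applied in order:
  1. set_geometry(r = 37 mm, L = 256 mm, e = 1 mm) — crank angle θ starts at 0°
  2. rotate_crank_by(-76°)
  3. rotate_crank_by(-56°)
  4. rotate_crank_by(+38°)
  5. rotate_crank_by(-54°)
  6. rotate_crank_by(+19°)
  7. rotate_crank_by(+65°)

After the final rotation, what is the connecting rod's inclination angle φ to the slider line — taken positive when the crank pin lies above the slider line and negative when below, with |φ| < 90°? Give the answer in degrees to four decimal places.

set_geometry: r = 37 mm, L = 256 mm, e = 1 mm; θ ← 0°
rotate_crank_by(-76°): θ ← 0° -76° = -76°
rotate_crank_by(-56°): θ ← -76° -56° = -132°
rotate_crank_by(+38°): θ ← -132° +38° = -94°
rotate_crank_by(-54°): θ ← -94° -54° = -148°
rotate_crank_by(+19°): θ ← -148° +19° = -129°
rotate_crank_by(+65°): θ ← -129° +65° = -64°
crank pin P = (r cos θ, r sin θ) = (16.219732, -33.255380)
h = r sin θ − e = -33.255380 − 1 = -34.255380
sin φ = h / L = -34.255380 / 256 = -0.13381008
φ = arcsin(-0.13381008) = -7.689818°

-7.6898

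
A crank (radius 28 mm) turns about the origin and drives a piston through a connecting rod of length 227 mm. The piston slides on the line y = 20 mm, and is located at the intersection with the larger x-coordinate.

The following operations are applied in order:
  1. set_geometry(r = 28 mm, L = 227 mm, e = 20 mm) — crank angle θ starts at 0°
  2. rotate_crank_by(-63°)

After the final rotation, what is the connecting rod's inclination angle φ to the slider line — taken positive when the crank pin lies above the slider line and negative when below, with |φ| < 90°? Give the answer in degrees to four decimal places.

-11.4206

set_geometry: r = 28 mm, L = 227 mm, e = 20 mm; θ ← 0°
rotate_crank_by(-63°): θ ← 0° -63° = -63°
crank pin P = (r cos θ, r sin θ) = (12.711734, -24.948183)
h = r sin θ − e = -24.948183 − 20 = -44.948183
sin φ = h / L = -44.948183 / 227 = -0.19800962
φ = arcsin(-0.19800962) = -11.420591°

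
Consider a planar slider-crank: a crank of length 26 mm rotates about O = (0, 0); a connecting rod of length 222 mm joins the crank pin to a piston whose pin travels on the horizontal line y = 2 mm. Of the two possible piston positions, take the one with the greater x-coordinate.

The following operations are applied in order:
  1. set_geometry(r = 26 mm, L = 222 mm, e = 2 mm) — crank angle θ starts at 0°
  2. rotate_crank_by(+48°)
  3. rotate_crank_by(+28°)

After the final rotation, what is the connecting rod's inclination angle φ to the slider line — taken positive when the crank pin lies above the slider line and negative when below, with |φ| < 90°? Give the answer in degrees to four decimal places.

6.0058

set_geometry: r = 26 mm, L = 222 mm, e = 2 mm; θ ← 0°
rotate_crank_by(+48°): θ ← 0° +48° = 48°
rotate_crank_by(+28°): θ ← 48° +28° = 76°
crank pin P = (r cos θ, r sin θ) = (6.289969, 25.227689)
h = r sin θ − e = 25.227689 − 2 = 23.227689
sin φ = h / L = 23.227689 / 222 = 0.10462923
φ = arcsin(0.10462923) = 6.005805°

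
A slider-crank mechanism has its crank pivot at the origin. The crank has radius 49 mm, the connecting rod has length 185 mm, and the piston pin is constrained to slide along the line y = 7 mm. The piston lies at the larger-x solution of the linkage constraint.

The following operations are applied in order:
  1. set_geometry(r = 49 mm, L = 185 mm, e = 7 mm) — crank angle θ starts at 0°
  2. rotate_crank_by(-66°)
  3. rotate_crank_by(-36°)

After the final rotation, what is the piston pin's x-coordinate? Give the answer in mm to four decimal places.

set_geometry: r = 49 mm, L = 185 mm, e = 7 mm; θ ← 0°
rotate_crank_by(-66°): θ ← 0° -66° = -66°
rotate_crank_by(-36°): θ ← -66° -36° = -102°
crank pin P = (r cos θ, r sin θ) = (-10.187673, -47.929232)
h = r sin θ − e = -47.929232 − 7 = -54.929232
x = r cos θ + √(L² − h²) = -10.187673 + √(34225.0 − 3017.2206) = -10.187673 + 176.657237 = 166.469564

166.4696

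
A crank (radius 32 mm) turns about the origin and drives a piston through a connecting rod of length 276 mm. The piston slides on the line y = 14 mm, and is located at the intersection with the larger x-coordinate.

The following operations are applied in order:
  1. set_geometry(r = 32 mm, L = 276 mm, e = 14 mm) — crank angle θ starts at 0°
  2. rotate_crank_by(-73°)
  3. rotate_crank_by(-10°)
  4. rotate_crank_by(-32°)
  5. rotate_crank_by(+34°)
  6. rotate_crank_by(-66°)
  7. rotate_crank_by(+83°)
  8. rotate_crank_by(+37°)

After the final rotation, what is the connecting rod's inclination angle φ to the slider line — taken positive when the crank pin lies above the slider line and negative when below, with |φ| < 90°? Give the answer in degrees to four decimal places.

set_geometry: r = 32 mm, L = 276 mm, e = 14 mm; θ ← 0°
rotate_crank_by(-73°): θ ← 0° -73° = -73°
rotate_crank_by(-10°): θ ← -73° -10° = -83°
rotate_crank_by(-32°): θ ← -83° -32° = -115°
rotate_crank_by(+34°): θ ← -115° +34° = -81°
rotate_crank_by(-66°): θ ← -81° -66° = -147°
rotate_crank_by(+83°): θ ← -147° +83° = -64°
rotate_crank_by(+37°): θ ← -64° +37° = -27°
crank pin P = (r cos θ, r sin θ) = (28.512209, -14.527696)
h = r sin θ − e = -14.527696 − 14 = -28.527696
sin φ = h / L = -28.527696 / 276 = -0.10336122
φ = arcsin(-0.10336122) = -5.932757°

-5.9328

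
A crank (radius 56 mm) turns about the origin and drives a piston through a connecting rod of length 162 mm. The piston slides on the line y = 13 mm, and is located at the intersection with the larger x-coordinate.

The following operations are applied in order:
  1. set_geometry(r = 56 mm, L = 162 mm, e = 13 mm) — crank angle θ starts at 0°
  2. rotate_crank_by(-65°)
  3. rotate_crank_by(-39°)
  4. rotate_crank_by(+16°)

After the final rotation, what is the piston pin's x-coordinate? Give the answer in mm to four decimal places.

set_geometry: r = 56 mm, L = 162 mm, e = 13 mm; θ ← 0°
rotate_crank_by(-65°): θ ← 0° -65° = -65°
rotate_crank_by(-39°): θ ← -65° -39° = -104°
rotate_crank_by(+16°): θ ← -104° +16° = -88°
crank pin P = (r cos θ, r sin θ) = (1.954372, -55.965886)
h = r sin θ − e = -55.965886 − 13 = -68.965886
x = r cos θ + √(L² − h²) = 1.954372 + √(26244.0 − 4756.2935) = 1.954372 + 146.586857 = 148.541228

148.5412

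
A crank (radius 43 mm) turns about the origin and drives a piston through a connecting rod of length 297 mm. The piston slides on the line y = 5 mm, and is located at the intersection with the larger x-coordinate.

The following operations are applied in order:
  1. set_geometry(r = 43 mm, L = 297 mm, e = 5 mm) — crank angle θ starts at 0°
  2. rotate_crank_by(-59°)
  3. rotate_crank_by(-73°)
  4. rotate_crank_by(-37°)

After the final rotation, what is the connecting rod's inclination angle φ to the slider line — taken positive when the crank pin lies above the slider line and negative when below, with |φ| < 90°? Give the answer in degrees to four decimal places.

-2.5482

set_geometry: r = 43 mm, L = 297 mm, e = 5 mm; θ ← 0°
rotate_crank_by(-59°): θ ← 0° -59° = -59°
rotate_crank_by(-73°): θ ← -59° -73° = -132°
rotate_crank_by(-37°): θ ← -132° -37° = -169°
crank pin P = (r cos θ, r sin θ) = (-42.209969, -8.204787)
h = r sin θ − e = -8.204787 − 5 = -13.204787
sin φ = h / L = -13.204787 / 297 = -0.04446056
φ = arcsin(-0.04446056) = -2.548243°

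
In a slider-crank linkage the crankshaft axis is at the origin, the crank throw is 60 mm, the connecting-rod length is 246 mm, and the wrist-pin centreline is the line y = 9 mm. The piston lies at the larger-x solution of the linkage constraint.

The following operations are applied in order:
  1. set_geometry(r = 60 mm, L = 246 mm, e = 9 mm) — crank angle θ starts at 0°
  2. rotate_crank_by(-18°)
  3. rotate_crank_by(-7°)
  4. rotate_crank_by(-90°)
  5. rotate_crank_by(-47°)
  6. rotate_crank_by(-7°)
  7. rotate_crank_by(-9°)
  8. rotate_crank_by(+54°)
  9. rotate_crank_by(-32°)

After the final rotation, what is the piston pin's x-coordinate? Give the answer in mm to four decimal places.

set_geometry: r = 60 mm, L = 246 mm, e = 9 mm; θ ← 0°
rotate_crank_by(-18°): θ ← 0° -18° = -18°
rotate_crank_by(-7°): θ ← -18° -7° = -25°
rotate_crank_by(-90°): θ ← -25° -90° = -115°
rotate_crank_by(-47°): θ ← -115° -47° = -162°
rotate_crank_by(-7°): θ ← -162° -7° = -169°
rotate_crank_by(-9°): θ ← -169° -9° = -178°
rotate_crank_by(+54°): θ ← -178° +54° = -124°
rotate_crank_by(-32°): θ ← -124° -32° = -156°
crank pin P = (r cos θ, r sin θ) = (-54.812727, -24.404199)
h = r sin θ − e = -24.404199 − 9 = -33.404199
x = r cos θ + √(L² − h²) = -54.812727 + √(60516.0 − 1115.8405) = -54.812727 + 243.721479 = 188.908752

188.9088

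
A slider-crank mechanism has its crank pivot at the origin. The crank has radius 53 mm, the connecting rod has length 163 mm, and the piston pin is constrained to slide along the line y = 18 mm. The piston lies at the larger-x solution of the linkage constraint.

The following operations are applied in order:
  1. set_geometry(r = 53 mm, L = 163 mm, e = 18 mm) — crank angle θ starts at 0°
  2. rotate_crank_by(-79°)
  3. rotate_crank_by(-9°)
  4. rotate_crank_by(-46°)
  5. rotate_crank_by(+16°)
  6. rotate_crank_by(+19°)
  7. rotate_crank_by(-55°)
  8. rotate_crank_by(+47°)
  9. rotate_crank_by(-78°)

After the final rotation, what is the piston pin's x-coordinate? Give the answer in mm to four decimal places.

set_geometry: r = 53 mm, L = 163 mm, e = 18 mm; θ ← 0°
rotate_crank_by(-79°): θ ← 0° -79° = -79°
rotate_crank_by(-9°): θ ← -79° -9° = -88°
rotate_crank_by(-46°): θ ← -88° -46° = -134°
rotate_crank_by(+16°): θ ← -134° +16° = -118°
rotate_crank_by(+19°): θ ← -118° +19° = -99°
rotate_crank_by(-55°): θ ← -99° -55° = -154°
rotate_crank_by(+47°): θ ← -154° +47° = -107°
rotate_crank_by(-78°): θ ← -107° -78° = -185°
crank pin P = (r cos θ, r sin θ) = (-52.798319, 4.619254)
h = r sin θ − e = 4.619254 − 18 = -13.380746
x = r cos θ + √(L² − h²) = -52.798319 + √(26569.0 − 179.0444) = -52.798319 + 162.449856 = 109.651537

109.6515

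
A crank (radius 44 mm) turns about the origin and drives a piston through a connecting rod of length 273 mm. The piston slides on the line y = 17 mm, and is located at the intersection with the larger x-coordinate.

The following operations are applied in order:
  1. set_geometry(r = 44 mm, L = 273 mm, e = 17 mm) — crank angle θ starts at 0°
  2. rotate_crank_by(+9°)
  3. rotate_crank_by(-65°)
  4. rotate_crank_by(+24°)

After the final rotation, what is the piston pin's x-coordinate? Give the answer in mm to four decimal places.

307.3208

set_geometry: r = 44 mm, L = 273 mm, e = 17 mm; θ ← 0°
rotate_crank_by(+9°): θ ← 0° +9° = 9°
rotate_crank_by(-65°): θ ← 9° -65° = -56°
rotate_crank_by(+24°): θ ← -56° +24° = -32°
crank pin P = (r cos θ, r sin θ) = (37.314116, -23.316448)
h = r sin θ − e = -23.316448 − 17 = -40.316448
x = r cos θ + √(L² − h²) = 37.314116 + √(74529.0 − 1625.4159) = 37.314116 + 270.006637 = 307.320753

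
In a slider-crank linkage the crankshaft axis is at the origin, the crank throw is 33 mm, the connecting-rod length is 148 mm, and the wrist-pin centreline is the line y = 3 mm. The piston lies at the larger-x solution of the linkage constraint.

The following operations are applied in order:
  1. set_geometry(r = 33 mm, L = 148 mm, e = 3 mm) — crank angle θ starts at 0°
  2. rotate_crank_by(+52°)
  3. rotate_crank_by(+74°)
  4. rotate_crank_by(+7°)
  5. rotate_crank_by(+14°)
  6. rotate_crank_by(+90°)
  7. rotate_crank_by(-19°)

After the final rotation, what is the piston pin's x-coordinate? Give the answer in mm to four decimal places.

120.1474

set_geometry: r = 33 mm, L = 148 mm, e = 3 mm; θ ← 0°
rotate_crank_by(+52°): θ ← 0° +52° = 52°
rotate_crank_by(+74°): θ ← 52° +74° = 126°
rotate_crank_by(+7°): θ ← 126° +7° = 133°
rotate_crank_by(+14°): θ ← 133° +14° = 147°
rotate_crank_by(+90°): θ ← 147° +90° = 237°
rotate_crank_by(-19°): θ ← 237° -19° = 218°
crank pin P = (r cos θ, r sin θ) = (-26.004355, -20.316829)
h = r sin θ − e = -20.316829 − 3 = -23.316829
x = r cos θ + √(L² − h²) = -26.004355 + √(21904.0 − 543.6745) = -26.004355 + 146.151721 = 120.147366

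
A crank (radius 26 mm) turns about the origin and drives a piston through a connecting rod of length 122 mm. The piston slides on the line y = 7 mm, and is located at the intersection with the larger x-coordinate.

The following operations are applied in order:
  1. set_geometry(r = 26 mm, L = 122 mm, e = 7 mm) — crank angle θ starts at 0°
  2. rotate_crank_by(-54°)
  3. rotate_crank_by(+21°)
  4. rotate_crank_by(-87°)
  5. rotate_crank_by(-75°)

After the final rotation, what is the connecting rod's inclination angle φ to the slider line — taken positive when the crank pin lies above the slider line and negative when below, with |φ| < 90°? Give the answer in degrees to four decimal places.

set_geometry: r = 26 mm, L = 122 mm, e = 7 mm; θ ← 0°
rotate_crank_by(-54°): θ ← 0° -54° = -54°
rotate_crank_by(+21°): θ ← -54° +21° = -33°
rotate_crank_by(-87°): θ ← -33° -87° = -120°
rotate_crank_by(-75°): θ ← -120° -75° = -195°
crank pin P = (r cos θ, r sin θ) = (-25.114071, 6.729295)
h = r sin θ − e = 6.729295 − 7 = -0.270705
sin φ = h / L = -0.270705 / 122 = -0.00221889
φ = arcsin(-0.00221889) = -0.127133°

-0.1271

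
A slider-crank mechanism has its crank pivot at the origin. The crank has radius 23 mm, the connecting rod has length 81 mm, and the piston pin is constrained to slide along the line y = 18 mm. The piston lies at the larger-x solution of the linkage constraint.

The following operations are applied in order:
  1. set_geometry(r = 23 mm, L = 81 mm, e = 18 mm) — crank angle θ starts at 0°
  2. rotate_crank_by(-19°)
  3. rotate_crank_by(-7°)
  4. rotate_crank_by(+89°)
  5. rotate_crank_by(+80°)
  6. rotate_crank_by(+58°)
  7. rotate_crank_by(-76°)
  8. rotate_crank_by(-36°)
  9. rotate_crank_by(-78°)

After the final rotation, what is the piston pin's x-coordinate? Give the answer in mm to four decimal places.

102.4256

set_geometry: r = 23 mm, L = 81 mm, e = 18 mm; θ ← 0°
rotate_crank_by(-19°): θ ← 0° -19° = -19°
rotate_crank_by(-7°): θ ← -19° -7° = -26°
rotate_crank_by(+89°): θ ← -26° +89° = 63°
rotate_crank_by(+80°): θ ← 63° +80° = 143°
rotate_crank_by(+58°): θ ← 143° +58° = 201°
rotate_crank_by(-76°): θ ← 201° -76° = 125°
rotate_crank_by(-36°): θ ← 125° -36° = 89°
rotate_crank_by(-78°): θ ← 89° -78° = 11°
crank pin P = (r cos θ, r sin θ) = (22.577425, 4.388607)
h = r sin θ − e = 4.388607 − 18 = -13.611393
x = r cos θ + √(L² − h²) = 22.577425 + √(6561.0 − 185.2700) = 22.577425 + 79.848168 = 102.425593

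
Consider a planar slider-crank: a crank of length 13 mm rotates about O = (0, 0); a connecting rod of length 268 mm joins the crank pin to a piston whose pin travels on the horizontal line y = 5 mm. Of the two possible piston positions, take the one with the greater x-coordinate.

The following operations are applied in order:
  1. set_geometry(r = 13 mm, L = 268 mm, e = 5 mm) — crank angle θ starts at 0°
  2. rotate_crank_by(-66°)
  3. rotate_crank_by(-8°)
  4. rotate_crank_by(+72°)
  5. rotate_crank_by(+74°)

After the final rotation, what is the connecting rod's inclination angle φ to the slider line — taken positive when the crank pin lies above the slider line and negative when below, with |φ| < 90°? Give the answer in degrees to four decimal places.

set_geometry: r = 13 mm, L = 268 mm, e = 5 mm; θ ← 0°
rotate_crank_by(-66°): θ ← 0° -66° = -66°
rotate_crank_by(-8°): θ ← -66° -8° = -74°
rotate_crank_by(+72°): θ ← -74° +72° = -2°
rotate_crank_by(+74°): θ ← -2° +74° = 72°
crank pin P = (r cos θ, r sin θ) = (4.017221, 12.363735)
h = r sin θ − e = 12.363735 − 5 = 7.363735
sin φ = h / L = 7.363735 / 268 = 0.02747662
φ = arcsin(0.02747662) = 1.574493°

1.5745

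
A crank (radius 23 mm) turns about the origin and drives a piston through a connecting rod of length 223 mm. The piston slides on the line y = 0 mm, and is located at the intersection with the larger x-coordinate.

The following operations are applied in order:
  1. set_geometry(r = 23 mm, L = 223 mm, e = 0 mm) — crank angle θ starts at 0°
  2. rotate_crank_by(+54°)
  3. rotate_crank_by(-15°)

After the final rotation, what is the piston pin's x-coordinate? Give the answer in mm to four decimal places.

set_geometry: r = 23 mm, L = 223 mm, e = 0 mm; θ ← 0°
rotate_crank_by(+54°): θ ← 0° +54° = 54°
rotate_crank_by(-15°): θ ← 54° -15° = 39°
crank pin P = (r cos θ, r sin θ) = (17.874357, 14.474369)
h = r sin θ − e = 14.474369 − 0 = 14.474369
x = r cos θ + √(L² − h²) = 17.874357 + √(49729.0 − 209.5074) = 17.874357 + 222.529757 = 240.404114

240.4041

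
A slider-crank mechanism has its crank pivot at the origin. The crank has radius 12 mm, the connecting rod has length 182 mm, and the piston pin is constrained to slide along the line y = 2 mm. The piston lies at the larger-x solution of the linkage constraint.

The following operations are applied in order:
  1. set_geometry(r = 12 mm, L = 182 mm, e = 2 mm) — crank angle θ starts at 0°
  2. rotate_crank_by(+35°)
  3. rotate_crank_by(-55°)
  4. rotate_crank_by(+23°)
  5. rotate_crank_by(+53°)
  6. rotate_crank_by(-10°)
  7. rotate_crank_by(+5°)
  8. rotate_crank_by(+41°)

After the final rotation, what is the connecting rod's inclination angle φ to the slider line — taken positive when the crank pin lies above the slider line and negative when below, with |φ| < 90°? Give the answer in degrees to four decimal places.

3.1474

set_geometry: r = 12 mm, L = 182 mm, e = 2 mm; θ ← 0°
rotate_crank_by(+35°): θ ← 0° +35° = 35°
rotate_crank_by(-55°): θ ← 35° -55° = -20°
rotate_crank_by(+23°): θ ← -20° +23° = 3°
rotate_crank_by(+53°): θ ← 3° +53° = 56°
rotate_crank_by(-10°): θ ← 56° -10° = 46°
rotate_crank_by(+5°): θ ← 46° +5° = 51°
rotate_crank_by(+41°): θ ← 51° +41° = 92°
crank pin P = (r cos θ, r sin θ) = (-0.418794, 11.992690)
h = r sin θ − e = 11.992690 − 2 = 9.992690
sin φ = h / L = 9.992690 / 182 = 0.05490489
φ = arcsin(0.05490489) = 3.147401°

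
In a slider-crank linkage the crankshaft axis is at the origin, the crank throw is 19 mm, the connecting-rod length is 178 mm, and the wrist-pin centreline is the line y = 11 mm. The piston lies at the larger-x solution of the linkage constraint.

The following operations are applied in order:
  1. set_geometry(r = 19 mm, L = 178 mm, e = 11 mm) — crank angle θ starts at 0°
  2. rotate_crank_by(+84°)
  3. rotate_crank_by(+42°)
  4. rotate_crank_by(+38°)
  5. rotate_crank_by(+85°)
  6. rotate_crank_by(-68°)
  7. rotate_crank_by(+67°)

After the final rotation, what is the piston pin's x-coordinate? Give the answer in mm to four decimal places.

set_geometry: r = 19 mm, L = 178 mm, e = 11 mm; θ ← 0°
rotate_crank_by(+84°): θ ← 0° +84° = 84°
rotate_crank_by(+42°): θ ← 84° +42° = 126°
rotate_crank_by(+38°): θ ← 126° +38° = 164°
rotate_crank_by(+85°): θ ← 164° +85° = 249°
rotate_crank_by(-68°): θ ← 249° -68° = 181°
rotate_crank_by(+67°): θ ← 181° +67° = 248°
crank pin P = (r cos θ, r sin θ) = (-7.117525, -17.616493)
h = r sin θ − e = -17.616493 − 11 = -28.616493
x = r cos θ + √(L² − h²) = -7.117525 + √(31684.0 − 818.9037) = -7.117525 + 175.684650 = 168.567125

168.5671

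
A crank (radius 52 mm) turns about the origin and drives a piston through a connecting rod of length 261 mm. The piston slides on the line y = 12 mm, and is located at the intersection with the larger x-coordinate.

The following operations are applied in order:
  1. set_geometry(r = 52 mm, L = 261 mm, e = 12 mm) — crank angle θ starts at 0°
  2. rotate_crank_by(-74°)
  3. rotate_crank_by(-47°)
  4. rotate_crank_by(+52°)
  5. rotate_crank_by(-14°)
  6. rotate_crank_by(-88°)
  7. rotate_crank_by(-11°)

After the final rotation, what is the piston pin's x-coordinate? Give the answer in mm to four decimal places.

set_geometry: r = 52 mm, L = 261 mm, e = 12 mm; θ ← 0°
rotate_crank_by(-74°): θ ← 0° -74° = -74°
rotate_crank_by(-47°): θ ← -74° -47° = -121°
rotate_crank_by(+52°): θ ← -121° +52° = -69°
rotate_crank_by(-14°): θ ← -69° -14° = -83°
rotate_crank_by(-88°): θ ← -83° -88° = -171°
rotate_crank_by(-11°): θ ← -171° -11° = -182°
crank pin P = (r cos θ, r sin θ) = (-51.968323, 1.814774)
h = r sin θ − e = 1.814774 − 12 = -10.185226
x = r cos θ + √(L² − h²) = -51.968323 + √(68121.0 − 103.7388) = -51.968323 + 260.801191 = 208.832868

208.8329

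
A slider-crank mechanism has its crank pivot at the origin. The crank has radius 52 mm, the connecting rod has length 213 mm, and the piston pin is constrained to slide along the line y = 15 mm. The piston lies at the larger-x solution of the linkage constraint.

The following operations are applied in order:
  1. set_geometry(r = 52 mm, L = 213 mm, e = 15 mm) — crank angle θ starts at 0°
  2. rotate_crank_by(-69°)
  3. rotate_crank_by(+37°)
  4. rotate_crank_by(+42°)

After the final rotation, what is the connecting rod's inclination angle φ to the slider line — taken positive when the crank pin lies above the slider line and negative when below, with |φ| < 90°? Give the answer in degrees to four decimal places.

-1.6062

set_geometry: r = 52 mm, L = 213 mm, e = 15 mm; θ ← 0°
rotate_crank_by(-69°): θ ← 0° -69° = -69°
rotate_crank_by(+37°): θ ← -69° +37° = -32°
rotate_crank_by(+42°): θ ← -32° +42° = 10°
crank pin P = (r cos θ, r sin θ) = (51.210003, 9.029705)
h = r sin θ − e = 9.029705 − 15 = -5.970295
sin φ = h / L = -5.970295 / 213 = -0.02802955
φ = arcsin(-0.02802955) = -1.606185°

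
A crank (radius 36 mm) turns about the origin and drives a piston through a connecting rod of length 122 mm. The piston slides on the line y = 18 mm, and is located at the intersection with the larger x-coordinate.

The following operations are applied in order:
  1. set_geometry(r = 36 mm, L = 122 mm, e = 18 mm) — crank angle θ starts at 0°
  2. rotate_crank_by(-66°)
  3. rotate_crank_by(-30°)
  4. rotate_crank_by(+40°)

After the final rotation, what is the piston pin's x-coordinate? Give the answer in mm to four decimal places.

set_geometry: r = 36 mm, L = 122 mm, e = 18 mm; θ ← 0°
rotate_crank_by(-66°): θ ← 0° -66° = -66°
rotate_crank_by(-30°): θ ← -66° -30° = -96°
rotate_crank_by(+40°): θ ← -96° +40° = -56°
crank pin P = (r cos θ, r sin θ) = (20.130945, -29.845353)
h = r sin θ − e = -29.845353 − 18 = -47.845353
x = r cos θ + √(L² − h²) = 20.130945 + √(14884.0 − 2289.1778) = 20.130945 + 112.226656 = 132.357600

132.3576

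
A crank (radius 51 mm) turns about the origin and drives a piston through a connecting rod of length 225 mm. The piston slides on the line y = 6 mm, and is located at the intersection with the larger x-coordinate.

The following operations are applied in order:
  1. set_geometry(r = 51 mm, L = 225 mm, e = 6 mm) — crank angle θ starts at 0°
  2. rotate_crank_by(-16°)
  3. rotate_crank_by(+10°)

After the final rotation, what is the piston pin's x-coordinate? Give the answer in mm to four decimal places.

set_geometry: r = 51 mm, L = 225 mm, e = 6 mm; θ ← 0°
rotate_crank_by(-16°): θ ← 0° -16° = -16°
rotate_crank_by(+10°): θ ← -16° +10° = -6°
crank pin P = (r cos θ, r sin θ) = (50.720617, -5.330952)
h = r sin θ − e = -5.330952 − 6 = -11.330952
x = r cos θ + √(L² − h²) = 50.720617 + √(50625.0 − 128.3905) = 50.720617 + 224.714507 = 275.435123

275.4351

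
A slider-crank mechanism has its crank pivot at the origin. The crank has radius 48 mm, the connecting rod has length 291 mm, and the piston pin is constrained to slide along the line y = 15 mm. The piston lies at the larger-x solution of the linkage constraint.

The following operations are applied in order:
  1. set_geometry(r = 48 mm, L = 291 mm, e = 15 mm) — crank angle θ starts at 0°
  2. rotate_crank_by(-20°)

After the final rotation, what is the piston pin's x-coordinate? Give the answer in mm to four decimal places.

334.4044

set_geometry: r = 48 mm, L = 291 mm, e = 15 mm; θ ← 0°
rotate_crank_by(-20°): θ ← 0° -20° = -20°
crank pin P = (r cos θ, r sin θ) = (45.105246, -16.416967)
h = r sin θ − e = -16.416967 − 15 = -31.416967
x = r cos θ + √(L² − h²) = 45.105246 + √(84681.0 − 987.0258) = 45.105246 + 289.299109 = 334.404354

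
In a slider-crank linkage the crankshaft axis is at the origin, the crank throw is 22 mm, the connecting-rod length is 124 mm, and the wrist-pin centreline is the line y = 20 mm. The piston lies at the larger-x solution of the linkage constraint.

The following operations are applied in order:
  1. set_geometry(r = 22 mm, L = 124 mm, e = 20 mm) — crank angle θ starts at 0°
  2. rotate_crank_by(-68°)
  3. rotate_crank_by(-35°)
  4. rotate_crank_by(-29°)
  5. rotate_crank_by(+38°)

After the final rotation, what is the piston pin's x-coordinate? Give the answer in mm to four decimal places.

set_geometry: r = 22 mm, L = 124 mm, e = 20 mm; θ ← 0°
rotate_crank_by(-68°): θ ← 0° -68° = -68°
rotate_crank_by(-35°): θ ← -68° -35° = -103°
rotate_crank_by(-29°): θ ← -103° -29° = -132°
rotate_crank_by(+38°): θ ← -132° +38° = -94°
crank pin P = (r cos θ, r sin θ) = (-1.534642, -21.946409)
h = r sin θ − e = -21.946409 − 20 = -41.946409
x = r cos θ + √(L² − h²) = -1.534642 + √(15376.0 − 1759.5012) = -1.534642 + 116.689754 = 115.155112

115.1551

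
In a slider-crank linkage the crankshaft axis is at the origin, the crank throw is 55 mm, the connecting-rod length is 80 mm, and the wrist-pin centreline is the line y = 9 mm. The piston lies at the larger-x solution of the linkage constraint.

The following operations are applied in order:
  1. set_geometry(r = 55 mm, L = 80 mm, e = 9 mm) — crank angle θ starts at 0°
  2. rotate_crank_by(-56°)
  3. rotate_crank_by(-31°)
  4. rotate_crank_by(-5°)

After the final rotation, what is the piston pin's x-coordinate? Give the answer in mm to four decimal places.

46.1252

set_geometry: r = 55 mm, L = 80 mm, e = 9 mm; θ ← 0°
rotate_crank_by(-56°): θ ← 0° -56° = -56°
rotate_crank_by(-31°): θ ← -56° -31° = -87°
rotate_crank_by(-5°): θ ← -87° -5° = -92°
crank pin P = (r cos θ, r sin θ) = (-1.919472, -54.966495)
h = r sin θ − e = -54.966495 − 9 = -63.966495
x = r cos θ + √(L² − h²) = -1.919472 + √(6400.0 − 4091.7125) = -1.919472 + 48.044640 = 46.125168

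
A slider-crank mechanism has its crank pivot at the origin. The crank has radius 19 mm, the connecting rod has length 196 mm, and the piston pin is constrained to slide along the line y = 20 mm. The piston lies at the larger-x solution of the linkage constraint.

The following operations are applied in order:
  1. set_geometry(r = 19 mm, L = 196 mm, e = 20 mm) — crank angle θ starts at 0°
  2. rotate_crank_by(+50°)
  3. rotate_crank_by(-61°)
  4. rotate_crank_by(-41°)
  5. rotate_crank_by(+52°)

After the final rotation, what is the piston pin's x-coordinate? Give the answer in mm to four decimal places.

213.9769

set_geometry: r = 19 mm, L = 196 mm, e = 20 mm; θ ← 0°
rotate_crank_by(+50°): θ ← 0° +50° = 50°
rotate_crank_by(-61°): θ ← 50° -61° = -11°
rotate_crank_by(-41°): θ ← -11° -41° = -52°
rotate_crank_by(+52°): θ ← -52° +52° = 0°
crank pin P = (r cos θ, r sin θ) = (19.000000, 0.000000)
h = r sin θ − e = 0.000000 − 20 = -20.000000
x = r cos θ + √(L² − h²) = 19.000000 + √(38416.0 − 400.0000) = 19.000000 + 194.976922 = 213.976922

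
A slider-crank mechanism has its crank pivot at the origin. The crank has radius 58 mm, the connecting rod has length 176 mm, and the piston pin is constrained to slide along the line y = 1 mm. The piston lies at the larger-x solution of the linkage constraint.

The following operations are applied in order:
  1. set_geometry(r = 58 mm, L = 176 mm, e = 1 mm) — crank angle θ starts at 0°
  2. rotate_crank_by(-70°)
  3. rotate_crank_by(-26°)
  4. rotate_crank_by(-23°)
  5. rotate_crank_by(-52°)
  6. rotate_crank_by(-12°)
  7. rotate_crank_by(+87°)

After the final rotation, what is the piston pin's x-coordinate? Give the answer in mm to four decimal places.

159.8662

set_geometry: r = 58 mm, L = 176 mm, e = 1 mm; θ ← 0°
rotate_crank_by(-70°): θ ← 0° -70° = -70°
rotate_crank_by(-26°): θ ← -70° -26° = -96°
rotate_crank_by(-23°): θ ← -96° -23° = -119°
rotate_crank_by(-52°): θ ← -119° -52° = -171°
rotate_crank_by(-12°): θ ← -171° -12° = -183°
rotate_crank_by(+87°): θ ← -183° +87° = -96°
crank pin P = (r cos θ, r sin θ) = (-6.062651, -57.682270)
h = r sin θ − e = -57.682270 − 1 = -58.682270
x = r cos θ + √(L² − h²) = -6.062651 + √(30976.0 − 3443.6088) = -6.062651 + 165.928874 = 159.866223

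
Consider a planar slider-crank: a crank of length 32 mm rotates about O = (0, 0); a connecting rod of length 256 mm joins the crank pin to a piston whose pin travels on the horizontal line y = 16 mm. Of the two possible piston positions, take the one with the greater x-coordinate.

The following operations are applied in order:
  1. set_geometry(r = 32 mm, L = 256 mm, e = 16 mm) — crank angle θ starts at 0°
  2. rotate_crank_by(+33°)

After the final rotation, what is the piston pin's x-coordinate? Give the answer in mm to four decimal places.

set_geometry: r = 32 mm, L = 256 mm, e = 16 mm; θ ← 0°
rotate_crank_by(+33°): θ ← 0° +33° = 33°
crank pin P = (r cos θ, r sin θ) = (26.837458, 17.428449)
h = r sin θ − e = 17.428449 − 16 = 1.428449
x = r cos θ + √(L² − h²) = 26.837458 + √(65536.0 − 2.0405) = 26.837458 + 255.996015 = 282.833473

282.8335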